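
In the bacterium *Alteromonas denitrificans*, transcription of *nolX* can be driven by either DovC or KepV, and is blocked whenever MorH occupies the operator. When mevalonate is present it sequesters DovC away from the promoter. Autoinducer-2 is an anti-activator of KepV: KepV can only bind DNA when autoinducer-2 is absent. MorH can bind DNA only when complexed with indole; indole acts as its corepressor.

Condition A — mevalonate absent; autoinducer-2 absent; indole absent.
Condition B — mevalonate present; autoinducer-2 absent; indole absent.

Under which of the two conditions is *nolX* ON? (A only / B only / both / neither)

Condition A:
Mevalonate is absent, so DovC is active.
Autoinducer-2 is absent, so KepV is active.
Indole is absent, so MorH is inactive.
Activator DovC is present, so *nolX* is transcribed.
→ *nolX* is ON in A.
Condition B:
Mevalonate is present, so DovC is inactive.
Autoinducer-2 is absent, so KepV is active.
Indole is absent, so MorH is inactive.
Activator KepV is present, so *nolX* is transcribed.
→ *nolX* is ON in B.

both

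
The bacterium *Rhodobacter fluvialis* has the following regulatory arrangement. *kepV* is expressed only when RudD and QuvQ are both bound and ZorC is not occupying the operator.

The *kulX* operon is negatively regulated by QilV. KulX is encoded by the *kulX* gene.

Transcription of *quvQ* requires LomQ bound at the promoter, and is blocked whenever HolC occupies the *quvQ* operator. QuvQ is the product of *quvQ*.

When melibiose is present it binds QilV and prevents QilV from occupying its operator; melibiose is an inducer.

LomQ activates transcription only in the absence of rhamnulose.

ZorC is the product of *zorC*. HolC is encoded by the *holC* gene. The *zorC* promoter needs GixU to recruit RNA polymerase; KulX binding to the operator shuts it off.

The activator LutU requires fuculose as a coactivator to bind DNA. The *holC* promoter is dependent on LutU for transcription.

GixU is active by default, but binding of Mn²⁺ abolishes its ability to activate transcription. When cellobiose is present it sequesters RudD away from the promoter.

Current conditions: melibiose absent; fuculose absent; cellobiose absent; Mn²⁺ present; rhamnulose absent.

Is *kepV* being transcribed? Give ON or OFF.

ON

Cellobiose is absent, so RudD is active.
Fuculose is absent, so LutU is inactive.
Required activator LutU is absent, so *holC* is not transcribed.
So HolC is not produced.
Rhamnulose is absent, so LomQ is active.
No repressor is bound and LomQ is active, so *quvQ* is transcribed.
So QuvQ is produced and active.
Melibiose is absent, so QilV is active.
With repressor QilV bound, *kulX* is not transcribed.
So KulX is not produced.
Mn²⁺ is present, so GixU is inactive.
Required activator GixU is absent, so *zorC* is not transcribed.
So ZorC is not produced.
No repressor is bound and RudD and QuvQ are active, so *kepV* is transcribed.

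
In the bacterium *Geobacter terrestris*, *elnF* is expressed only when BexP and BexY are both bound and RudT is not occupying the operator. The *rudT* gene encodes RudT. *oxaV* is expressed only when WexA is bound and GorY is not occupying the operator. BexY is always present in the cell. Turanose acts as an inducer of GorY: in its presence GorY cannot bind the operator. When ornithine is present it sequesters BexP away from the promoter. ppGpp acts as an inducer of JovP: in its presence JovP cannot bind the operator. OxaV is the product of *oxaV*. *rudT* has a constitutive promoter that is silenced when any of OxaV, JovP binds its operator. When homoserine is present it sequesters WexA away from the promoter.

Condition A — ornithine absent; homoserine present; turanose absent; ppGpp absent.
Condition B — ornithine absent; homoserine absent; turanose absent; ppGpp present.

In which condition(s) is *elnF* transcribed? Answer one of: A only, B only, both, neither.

A only

Condition A:
Ornithine is absent, so BexP is active.
Homoserine is present, so WexA is inactive.
Turanose is absent, so GorY is active.
With repressor GorY bound, *oxaV* is not transcribed.
So OxaV is not produced.
ppGpp is absent, so JovP is active.
With repressor JovP bound, *rudT* is not transcribed.
So RudT is not produced.
BexY is produced constitutively and is active.
No repressor is bound and BexP and BexY are active, so *elnF* is transcribed.
→ *elnF* is ON in A.
Condition B:
Ornithine is absent, so BexP is active.
Homoserine is absent, so WexA is active.
Turanose is absent, so GorY is active.
With repressor GorY bound, *oxaV* is not transcribed.
So OxaV is not produced.
ppGpp is present, so JovP is inactive.
With no repressor bound, *rudT* is transcribed.
So RudT is produced and active.
BexY is produced constitutively and is active.
With repressor RudT bound, *elnF* is not transcribed.
→ *elnF* is OFF in B.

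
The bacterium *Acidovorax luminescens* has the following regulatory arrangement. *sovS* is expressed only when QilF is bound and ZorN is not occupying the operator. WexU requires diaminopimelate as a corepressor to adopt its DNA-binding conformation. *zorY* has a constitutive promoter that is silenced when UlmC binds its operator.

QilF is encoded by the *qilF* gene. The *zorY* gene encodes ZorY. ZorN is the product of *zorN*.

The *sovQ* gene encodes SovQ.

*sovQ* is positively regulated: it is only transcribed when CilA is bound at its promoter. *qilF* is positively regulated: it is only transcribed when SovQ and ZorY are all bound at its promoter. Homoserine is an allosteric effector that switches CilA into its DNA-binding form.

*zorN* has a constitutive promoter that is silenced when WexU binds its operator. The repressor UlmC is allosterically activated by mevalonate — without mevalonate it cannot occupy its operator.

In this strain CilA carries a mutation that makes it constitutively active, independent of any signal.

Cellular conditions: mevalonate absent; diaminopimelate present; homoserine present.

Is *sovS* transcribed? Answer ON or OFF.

ON

Diaminopimelate is present, so WexU is active.
With repressor WexU bound, *zorN* is not transcribed.
So ZorN is not produced.
CilA is constitutively active in this strain.
No repressor is bound and CilA is active, so *sovQ* is transcribed.
So SovQ is produced and active.
Mevalonate is absent, so UlmC is inactive.
With no repressor bound, *zorY* is transcribed.
So ZorY is produced and active.
No repressor is bound and SovQ and ZorY are active, so *qilF* is transcribed.
So QilF is produced and active.
No repressor is bound and QilF is active, so *sovS* is transcribed.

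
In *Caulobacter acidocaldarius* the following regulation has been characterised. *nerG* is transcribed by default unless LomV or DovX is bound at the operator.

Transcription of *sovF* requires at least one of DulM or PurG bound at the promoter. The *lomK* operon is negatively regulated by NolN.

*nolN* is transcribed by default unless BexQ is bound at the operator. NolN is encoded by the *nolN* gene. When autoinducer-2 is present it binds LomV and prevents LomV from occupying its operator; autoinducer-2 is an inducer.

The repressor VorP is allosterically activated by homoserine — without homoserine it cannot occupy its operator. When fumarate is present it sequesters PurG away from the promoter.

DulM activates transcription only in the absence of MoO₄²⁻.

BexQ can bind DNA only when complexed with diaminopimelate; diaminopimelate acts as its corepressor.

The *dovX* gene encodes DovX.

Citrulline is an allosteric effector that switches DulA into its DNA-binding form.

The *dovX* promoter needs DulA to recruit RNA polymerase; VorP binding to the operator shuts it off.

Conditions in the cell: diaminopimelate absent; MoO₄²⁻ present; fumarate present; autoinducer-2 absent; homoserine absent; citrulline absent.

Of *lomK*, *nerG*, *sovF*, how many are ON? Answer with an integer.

0

Diaminopimelate is absent, so BexQ is inactive.
With no repressor bound, *nolN* is transcribed.
So NolN is produced and active.
With repressor NolN bound, *lomK* is not transcribed.
→ *lomK* is OFF.
Autoinducer-2 is absent, so LomV is active.
Homoserine is absent, so VorP is inactive.
Citrulline is absent, so DulA is inactive.
Required activator DulA is absent, so *dovX* is not transcribed.
So DovX is not produced.
With repressor LomV bound, *nerG* is not transcribed.
→ *nerG* is OFF.
MoO₄²⁻ is present, so DulM is inactive.
Fumarate is present, so PurG is inactive.
No activator is available at the *sovF* promoter, so *sovF* is not transcribed.
→ *sovF* is OFF.
0 of the 3 genes are transcribed.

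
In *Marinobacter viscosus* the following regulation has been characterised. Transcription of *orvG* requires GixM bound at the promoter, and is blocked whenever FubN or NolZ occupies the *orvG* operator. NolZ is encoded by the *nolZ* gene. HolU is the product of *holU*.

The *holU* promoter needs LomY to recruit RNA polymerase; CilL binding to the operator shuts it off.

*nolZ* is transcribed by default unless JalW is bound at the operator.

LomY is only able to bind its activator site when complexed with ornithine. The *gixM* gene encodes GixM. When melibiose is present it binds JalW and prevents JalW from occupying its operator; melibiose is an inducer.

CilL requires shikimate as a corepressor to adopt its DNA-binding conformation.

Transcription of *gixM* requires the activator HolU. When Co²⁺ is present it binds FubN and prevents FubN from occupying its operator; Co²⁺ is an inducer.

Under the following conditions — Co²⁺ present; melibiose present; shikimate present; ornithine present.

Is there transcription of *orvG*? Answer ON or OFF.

Shikimate is present, so CilL is active.
Ornithine is present, so LomY is active.
With repressor CilL bound, *holU* is not transcribed.
So HolU is not produced.
Required activator HolU is absent, so *gixM* is not transcribed.
So GixM is not produced.
Co²⁺ is present, so FubN is inactive.
Melibiose is present, so JalW is inactive.
With no repressor bound, *nolZ* is transcribed.
So NolZ is produced and active.
With repressor NolZ bound, *orvG* is not transcribed.

OFF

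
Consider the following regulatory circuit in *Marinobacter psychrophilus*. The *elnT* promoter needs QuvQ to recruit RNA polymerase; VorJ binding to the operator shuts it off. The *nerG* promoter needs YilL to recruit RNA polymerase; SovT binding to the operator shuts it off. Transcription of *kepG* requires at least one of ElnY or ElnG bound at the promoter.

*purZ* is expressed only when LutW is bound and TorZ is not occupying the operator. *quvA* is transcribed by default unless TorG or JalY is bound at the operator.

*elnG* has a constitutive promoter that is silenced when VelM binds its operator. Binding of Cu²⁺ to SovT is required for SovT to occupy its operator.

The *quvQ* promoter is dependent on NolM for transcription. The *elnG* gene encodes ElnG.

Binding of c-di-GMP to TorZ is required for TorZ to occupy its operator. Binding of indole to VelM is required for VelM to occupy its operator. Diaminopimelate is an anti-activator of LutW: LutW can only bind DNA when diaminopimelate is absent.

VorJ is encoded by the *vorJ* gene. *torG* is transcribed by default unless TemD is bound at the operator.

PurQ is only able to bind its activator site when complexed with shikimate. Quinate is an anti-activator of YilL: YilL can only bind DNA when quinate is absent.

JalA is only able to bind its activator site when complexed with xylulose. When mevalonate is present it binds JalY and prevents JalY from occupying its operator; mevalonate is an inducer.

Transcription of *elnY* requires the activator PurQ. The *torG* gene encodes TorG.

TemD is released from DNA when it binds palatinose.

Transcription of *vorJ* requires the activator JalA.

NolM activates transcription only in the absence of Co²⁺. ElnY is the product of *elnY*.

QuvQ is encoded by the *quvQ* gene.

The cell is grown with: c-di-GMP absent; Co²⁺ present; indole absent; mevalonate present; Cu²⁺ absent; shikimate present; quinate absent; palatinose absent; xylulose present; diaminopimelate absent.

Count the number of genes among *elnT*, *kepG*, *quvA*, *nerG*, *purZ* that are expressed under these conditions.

4

Xylulose is present, so JalA is active.
No repressor is bound and JalA is active, so *vorJ* is transcribed.
So VorJ is produced and active.
Co²⁺ is present, so NolM is inactive.
Required activator NolM is absent, so *quvQ* is not transcribed.
So QuvQ is not produced.
With repressor VorJ bound, *elnT* is not transcribed.
→ *elnT* is OFF.
Shikimate is present, so PurQ is active.
No repressor is bound and PurQ is active, so *elnY* is transcribed.
So ElnY is produced and active.
Indole is absent, so VelM is inactive.
With no repressor bound, *elnG* is transcribed.
So ElnG is produced and active.
Activator ElnY is present, so *kepG* is transcribed.
→ *kepG* is ON.
Palatinose is absent, so TemD is active.
With repressor TemD bound, *torG* is not transcribed.
So TorG is not produced.
Mevalonate is present, so JalY is inactive.
With no repressor bound, *quvA* is transcribed.
→ *quvA* is ON.
Cu²⁺ is absent, so SovT is inactive.
Quinate is absent, so YilL is active.
No repressor is bound and YilL is active, so *nerG* is transcribed.
→ *nerG* is ON.
c-di-GMP is absent, so TorZ is inactive.
Diaminopimelate is absent, so LutW is active.
No repressor is bound and LutW is active, so *purZ* is transcribed.
→ *purZ* is ON.
4 of the 5 genes are transcribed.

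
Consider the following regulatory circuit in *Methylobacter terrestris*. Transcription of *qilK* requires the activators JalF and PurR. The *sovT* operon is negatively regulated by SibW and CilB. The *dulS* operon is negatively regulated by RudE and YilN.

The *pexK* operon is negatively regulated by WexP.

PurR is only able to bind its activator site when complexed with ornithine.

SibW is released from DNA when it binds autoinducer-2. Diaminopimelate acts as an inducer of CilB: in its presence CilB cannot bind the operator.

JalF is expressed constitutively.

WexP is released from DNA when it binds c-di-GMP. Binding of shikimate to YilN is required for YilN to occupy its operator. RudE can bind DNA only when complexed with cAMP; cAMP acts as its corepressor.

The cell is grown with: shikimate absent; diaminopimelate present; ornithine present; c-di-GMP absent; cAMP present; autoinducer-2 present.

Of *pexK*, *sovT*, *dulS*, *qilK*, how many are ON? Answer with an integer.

2

c-di-GMP is absent, so WexP is active.
With repressor WexP bound, *pexK* is not transcribed.
→ *pexK* is OFF.
Autoinducer-2 is present, so SibW is inactive.
Diaminopimelate is present, so CilB is inactive.
With no repressor bound, *sovT* is transcribed.
→ *sovT* is ON.
cAMP is present, so RudE is active.
Shikimate is absent, so YilN is inactive.
With repressor RudE bound, *dulS* is not transcribed.
→ *dulS* is OFF.
JalF is produced constitutively and is active.
Ornithine is present, so PurR is active.
No repressor is bound and JalF and PurR are active, so *qilK* is transcribed.
→ *qilK* is ON.
2 of the 4 genes are transcribed.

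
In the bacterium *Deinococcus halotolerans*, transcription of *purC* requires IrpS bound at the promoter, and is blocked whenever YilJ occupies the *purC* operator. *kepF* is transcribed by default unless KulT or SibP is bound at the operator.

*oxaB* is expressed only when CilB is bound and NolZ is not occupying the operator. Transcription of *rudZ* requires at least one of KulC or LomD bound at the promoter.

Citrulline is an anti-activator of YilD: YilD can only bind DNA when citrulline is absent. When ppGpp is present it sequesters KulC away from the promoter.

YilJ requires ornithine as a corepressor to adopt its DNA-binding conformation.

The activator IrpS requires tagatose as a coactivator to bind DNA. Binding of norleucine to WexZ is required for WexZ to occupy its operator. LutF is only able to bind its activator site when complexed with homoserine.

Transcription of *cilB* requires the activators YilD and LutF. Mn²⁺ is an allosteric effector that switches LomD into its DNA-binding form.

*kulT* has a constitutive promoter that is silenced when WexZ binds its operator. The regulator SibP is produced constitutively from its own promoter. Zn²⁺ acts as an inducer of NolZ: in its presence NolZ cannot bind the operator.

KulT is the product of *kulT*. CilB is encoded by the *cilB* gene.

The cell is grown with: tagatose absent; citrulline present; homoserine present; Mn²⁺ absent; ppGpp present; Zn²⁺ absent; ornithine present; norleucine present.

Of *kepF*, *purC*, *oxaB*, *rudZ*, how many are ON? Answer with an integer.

Norleucine is present, so WexZ is active.
With repressor WexZ bound, *kulT* is not transcribed.
So KulT is not produced.
SibP is produced constitutively and is active.
With repressor SibP bound, *kepF* is not transcribed.
→ *kepF* is OFF.
Tagatose is absent, so IrpS is inactive.
Ornithine is present, so YilJ is active.
With repressor YilJ bound, *purC* is not transcribed.
→ *purC* is OFF.
Citrulline is present, so YilD is inactive.
Homoserine is present, so LutF is active.
Required activator YilD is absent, so *cilB* is not transcribed.
So CilB is not produced.
Zn²⁺ is absent, so NolZ is active.
With repressor NolZ bound, *oxaB* is not transcribed.
→ *oxaB* is OFF.
ppGpp is present, so KulC is inactive.
Mn²⁺ is absent, so LomD is inactive.
No activator is available at the *rudZ* promoter, so *rudZ* is not transcribed.
→ *rudZ* is OFF.
0 of the 4 genes are transcribed.

0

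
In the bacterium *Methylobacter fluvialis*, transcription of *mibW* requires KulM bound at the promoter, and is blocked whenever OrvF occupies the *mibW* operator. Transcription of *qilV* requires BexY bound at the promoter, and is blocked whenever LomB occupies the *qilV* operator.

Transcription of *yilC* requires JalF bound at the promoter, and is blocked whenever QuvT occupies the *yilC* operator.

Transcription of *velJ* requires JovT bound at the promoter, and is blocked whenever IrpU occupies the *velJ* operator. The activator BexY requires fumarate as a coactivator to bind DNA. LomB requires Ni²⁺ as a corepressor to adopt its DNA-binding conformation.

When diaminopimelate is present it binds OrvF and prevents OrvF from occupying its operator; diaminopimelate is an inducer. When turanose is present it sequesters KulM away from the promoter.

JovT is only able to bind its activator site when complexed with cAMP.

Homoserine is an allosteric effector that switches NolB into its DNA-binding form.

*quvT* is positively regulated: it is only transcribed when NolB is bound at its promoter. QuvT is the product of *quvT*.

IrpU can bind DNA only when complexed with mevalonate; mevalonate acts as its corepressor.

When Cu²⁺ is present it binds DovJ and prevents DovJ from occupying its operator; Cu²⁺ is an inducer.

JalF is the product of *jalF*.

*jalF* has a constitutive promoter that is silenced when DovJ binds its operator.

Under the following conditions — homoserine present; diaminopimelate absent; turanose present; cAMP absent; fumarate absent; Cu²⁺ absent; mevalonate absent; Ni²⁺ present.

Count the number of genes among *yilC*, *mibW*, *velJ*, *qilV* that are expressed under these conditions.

0

Cu²⁺ is absent, so DovJ is active.
With repressor DovJ bound, *jalF* is not transcribed.
So JalF is not produced.
Homoserine is present, so NolB is active.
No repressor is bound and NolB is active, so *quvT* is transcribed.
So QuvT is produced and active.
With repressor QuvT bound, *yilC* is not transcribed.
→ *yilC* is OFF.
Turanose is present, so KulM is inactive.
Diaminopimelate is absent, so OrvF is active.
With repressor OrvF bound, *mibW* is not transcribed.
→ *mibW* is OFF.
Mevalonate is absent, so IrpU is inactive.
cAMP is absent, so JovT is inactive.
Required activator JovT is absent, so *velJ* is not transcribed.
→ *velJ* is OFF.
Fumarate is absent, so BexY is inactive.
Ni²⁺ is present, so LomB is active.
With repressor LomB bound, *qilV* is not transcribed.
→ *qilV* is OFF.
0 of the 4 genes are transcribed.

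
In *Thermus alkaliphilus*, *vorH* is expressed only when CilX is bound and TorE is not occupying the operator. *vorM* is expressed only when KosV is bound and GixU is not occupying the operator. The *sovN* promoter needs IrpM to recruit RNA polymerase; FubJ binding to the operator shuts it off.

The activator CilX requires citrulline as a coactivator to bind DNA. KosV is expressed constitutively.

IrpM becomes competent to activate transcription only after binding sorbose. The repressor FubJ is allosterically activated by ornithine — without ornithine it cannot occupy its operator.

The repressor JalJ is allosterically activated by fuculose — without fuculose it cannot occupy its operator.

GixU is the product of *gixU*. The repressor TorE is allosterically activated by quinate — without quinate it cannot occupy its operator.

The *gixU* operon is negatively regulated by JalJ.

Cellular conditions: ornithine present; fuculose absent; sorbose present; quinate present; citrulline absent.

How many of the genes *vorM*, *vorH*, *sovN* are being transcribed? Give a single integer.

0

Fuculose is absent, so JalJ is inactive.
With no repressor bound, *gixU* is transcribed.
So GixU is produced and active.
KosV is produced constitutively and is active.
With repressor GixU bound, *vorM* is not transcribed.
→ *vorM* is OFF.
Quinate is present, so TorE is active.
Citrulline is absent, so CilX is inactive.
With repressor TorE bound, *vorH* is not transcribed.
→ *vorH* is OFF.
Sorbose is present, so IrpM is active.
Ornithine is present, so FubJ is active.
With repressor FubJ bound, *sovN* is not transcribed.
→ *sovN* is OFF.
0 of the 3 genes are transcribed.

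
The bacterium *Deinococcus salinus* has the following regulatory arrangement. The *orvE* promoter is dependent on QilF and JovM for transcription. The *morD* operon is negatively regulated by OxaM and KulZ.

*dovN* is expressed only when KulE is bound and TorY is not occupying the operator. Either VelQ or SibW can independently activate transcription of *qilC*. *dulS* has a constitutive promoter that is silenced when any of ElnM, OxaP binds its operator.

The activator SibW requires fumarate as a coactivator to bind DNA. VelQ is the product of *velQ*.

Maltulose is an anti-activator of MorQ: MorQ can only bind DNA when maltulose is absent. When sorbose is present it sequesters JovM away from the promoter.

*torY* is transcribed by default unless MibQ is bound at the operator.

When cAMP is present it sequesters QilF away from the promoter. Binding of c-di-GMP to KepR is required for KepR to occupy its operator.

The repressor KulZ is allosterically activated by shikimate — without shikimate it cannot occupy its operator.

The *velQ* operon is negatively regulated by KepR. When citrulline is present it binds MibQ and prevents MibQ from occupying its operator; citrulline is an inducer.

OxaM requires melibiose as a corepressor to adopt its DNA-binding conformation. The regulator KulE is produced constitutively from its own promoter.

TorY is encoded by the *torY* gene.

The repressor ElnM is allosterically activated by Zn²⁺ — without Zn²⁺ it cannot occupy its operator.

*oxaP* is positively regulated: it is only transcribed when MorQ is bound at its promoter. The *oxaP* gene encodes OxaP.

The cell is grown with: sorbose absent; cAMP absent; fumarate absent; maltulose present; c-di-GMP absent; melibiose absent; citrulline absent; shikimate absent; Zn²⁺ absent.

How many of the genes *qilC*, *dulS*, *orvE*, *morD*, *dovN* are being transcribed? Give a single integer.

c-di-GMP is absent, so KepR is inactive.
With no repressor bound, *velQ* is transcribed.
So VelQ is produced and active.
Fumarate is absent, so SibW is inactive.
Activator VelQ is present, so *qilC* is transcribed.
→ *qilC* is ON.
Zn²⁺ is absent, so ElnM is inactive.
Maltulose is present, so MorQ is inactive.
Required activator MorQ is absent, so *oxaP* is not transcribed.
So OxaP is not produced.
With no repressor bound, *dulS* is transcribed.
→ *dulS* is ON.
cAMP is absent, so QilF is active.
Sorbose is absent, so JovM is active.
No repressor is bound and QilF and JovM are active, so *orvE* is transcribed.
→ *orvE* is ON.
Melibiose is absent, so OxaM is inactive.
Shikimate is absent, so KulZ is inactive.
With no repressor bound, *morD* is transcribed.
→ *morD* is ON.
KulE is produced constitutively and is active.
Citrulline is absent, so MibQ is active.
With repressor MibQ bound, *torY* is not transcribed.
So TorY is not produced.
No repressor is bound and KulE is active, so *dovN* is transcribed.
→ *dovN* is ON.
5 of the 5 genes are transcribed.

5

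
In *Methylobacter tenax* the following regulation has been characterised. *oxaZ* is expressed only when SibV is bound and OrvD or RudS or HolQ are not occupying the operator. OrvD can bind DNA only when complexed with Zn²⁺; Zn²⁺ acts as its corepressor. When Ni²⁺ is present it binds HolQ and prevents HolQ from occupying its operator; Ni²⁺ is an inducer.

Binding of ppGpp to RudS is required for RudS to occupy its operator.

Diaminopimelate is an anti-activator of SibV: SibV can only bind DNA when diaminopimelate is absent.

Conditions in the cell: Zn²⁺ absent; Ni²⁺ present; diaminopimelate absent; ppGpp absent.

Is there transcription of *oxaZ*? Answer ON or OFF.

Zn²⁺ is absent, so OrvD is inactive.
Diaminopimelate is absent, so SibV is active.
ppGpp is absent, so RudS is inactive.
Ni²⁺ is present, so HolQ is inactive.
No repressor is bound and SibV is active, so *oxaZ* is transcribed.

ON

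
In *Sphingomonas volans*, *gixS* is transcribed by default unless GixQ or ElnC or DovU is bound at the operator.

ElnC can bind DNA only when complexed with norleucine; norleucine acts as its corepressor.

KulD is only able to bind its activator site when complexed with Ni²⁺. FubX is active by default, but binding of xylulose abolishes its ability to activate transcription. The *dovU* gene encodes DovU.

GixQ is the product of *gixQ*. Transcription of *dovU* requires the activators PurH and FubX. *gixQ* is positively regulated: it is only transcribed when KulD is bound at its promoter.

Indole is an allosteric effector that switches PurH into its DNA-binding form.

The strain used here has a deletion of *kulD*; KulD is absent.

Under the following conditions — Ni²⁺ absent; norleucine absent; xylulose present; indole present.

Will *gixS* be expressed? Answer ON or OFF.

ON

KulD is non-functional in this strain, so it has no effect.
Required activator KulD is absent, so *gixQ* is not transcribed.
So GixQ is not produced.
Norleucine is absent, so ElnC is inactive.
Indole is present, so PurH is active.
Xylulose is present, so FubX is inactive.
Required activator FubX is absent, so *dovU* is not transcribed.
So DovU is not produced.
With no repressor bound, *gixS* is transcribed.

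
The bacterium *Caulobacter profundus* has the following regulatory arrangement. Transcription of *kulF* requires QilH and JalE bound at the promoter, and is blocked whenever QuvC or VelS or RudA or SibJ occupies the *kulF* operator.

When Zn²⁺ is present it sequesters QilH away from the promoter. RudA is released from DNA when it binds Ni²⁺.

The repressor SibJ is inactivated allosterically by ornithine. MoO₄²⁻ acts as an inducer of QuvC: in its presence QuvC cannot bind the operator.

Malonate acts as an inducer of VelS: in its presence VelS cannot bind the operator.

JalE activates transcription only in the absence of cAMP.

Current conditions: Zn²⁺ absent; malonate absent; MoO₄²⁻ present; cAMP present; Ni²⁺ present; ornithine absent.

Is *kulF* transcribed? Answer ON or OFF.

MoO₄²⁻ is present, so QuvC is inactive.
Zn²⁺ is absent, so QilH is active.
cAMP is present, so JalE is inactive.
Malonate is absent, so VelS is active.
Ni²⁺ is present, so RudA is inactive.
Ornithine is absent, so SibJ is active.
With repressor VelS bound, *kulF* is not transcribed.

OFF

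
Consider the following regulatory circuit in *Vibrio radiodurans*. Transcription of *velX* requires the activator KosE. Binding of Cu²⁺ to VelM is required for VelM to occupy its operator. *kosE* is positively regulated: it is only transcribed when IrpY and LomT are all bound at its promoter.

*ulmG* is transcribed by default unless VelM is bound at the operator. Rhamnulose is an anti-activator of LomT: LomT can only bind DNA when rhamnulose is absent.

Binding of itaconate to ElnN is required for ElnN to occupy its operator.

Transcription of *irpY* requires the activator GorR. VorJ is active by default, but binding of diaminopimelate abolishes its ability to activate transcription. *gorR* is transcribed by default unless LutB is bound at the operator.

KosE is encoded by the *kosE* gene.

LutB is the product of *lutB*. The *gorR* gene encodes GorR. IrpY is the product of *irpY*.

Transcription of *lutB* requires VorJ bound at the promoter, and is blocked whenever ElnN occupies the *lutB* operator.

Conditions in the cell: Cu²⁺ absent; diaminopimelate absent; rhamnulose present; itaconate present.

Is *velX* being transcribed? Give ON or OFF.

Diaminopimelate is absent, so VorJ is active.
Itaconate is present, so ElnN is active.
With repressor ElnN bound, *lutB* is not transcribed.
So LutB is not produced.
With no repressor bound, *gorR* is transcribed.
So GorR is produced and active.
No repressor is bound and GorR is active, so *irpY* is transcribed.
So IrpY is produced and active.
Rhamnulose is present, so LomT is inactive.
Required activator LomT is absent, so *kosE* is not transcribed.
So KosE is not produced.
Required activator KosE is absent, so *velX* is not transcribed.

OFF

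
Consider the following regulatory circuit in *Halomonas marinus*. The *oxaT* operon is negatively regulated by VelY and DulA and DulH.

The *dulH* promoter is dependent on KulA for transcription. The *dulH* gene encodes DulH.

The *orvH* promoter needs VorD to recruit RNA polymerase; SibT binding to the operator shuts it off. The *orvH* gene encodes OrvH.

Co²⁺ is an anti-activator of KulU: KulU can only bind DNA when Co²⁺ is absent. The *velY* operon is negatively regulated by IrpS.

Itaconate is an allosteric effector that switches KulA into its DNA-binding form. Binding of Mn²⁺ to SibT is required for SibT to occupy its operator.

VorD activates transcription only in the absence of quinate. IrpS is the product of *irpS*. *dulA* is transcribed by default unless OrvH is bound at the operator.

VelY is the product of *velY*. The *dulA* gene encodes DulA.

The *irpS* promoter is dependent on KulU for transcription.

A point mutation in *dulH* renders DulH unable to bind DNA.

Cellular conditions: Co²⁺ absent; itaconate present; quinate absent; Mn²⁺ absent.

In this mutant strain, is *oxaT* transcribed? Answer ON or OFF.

ON

Co²⁺ is absent, so KulU is active.
No repressor is bound and KulU is active, so *irpS* is transcribed.
So IrpS is produced and active.
With repressor IrpS bound, *velY* is not transcribed.
So VelY is not produced.
Mn²⁺ is absent, so SibT is inactive.
Quinate is absent, so VorD is active.
No repressor is bound and VorD is active, so *orvH* is transcribed.
So OrvH is produced and active.
With repressor OrvH bound, *dulA* is not transcribed.
So DulA is not produced.
DulH is non-functional in this strain, so it has no effect.
With no repressor bound, *oxaT* is transcribed.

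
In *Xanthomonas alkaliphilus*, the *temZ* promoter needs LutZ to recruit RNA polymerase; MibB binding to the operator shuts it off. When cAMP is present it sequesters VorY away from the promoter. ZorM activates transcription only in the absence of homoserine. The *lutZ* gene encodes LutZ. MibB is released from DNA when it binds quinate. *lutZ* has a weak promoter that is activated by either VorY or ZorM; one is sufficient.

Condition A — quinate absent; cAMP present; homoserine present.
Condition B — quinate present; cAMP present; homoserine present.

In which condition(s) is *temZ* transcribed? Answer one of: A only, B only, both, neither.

Condition A:
Quinate is absent, so MibB is active.
cAMP is present, so VorY is inactive.
Homoserine is present, so ZorM is inactive.
No activator is available at the *lutZ* promoter, so *lutZ* is not transcribed.
So LutZ is not produced.
With repressor MibB bound, *temZ* is not transcribed.
→ *temZ* is OFF in A.
Condition B:
Quinate is present, so MibB is inactive.
cAMP is present, so VorY is inactive.
Homoserine is present, so ZorM is inactive.
No activator is available at the *lutZ* promoter, so *lutZ* is not transcribed.
So LutZ is not produced.
Required activator LutZ is absent, so *temZ* is not transcribed.
→ *temZ* is OFF in B.

neither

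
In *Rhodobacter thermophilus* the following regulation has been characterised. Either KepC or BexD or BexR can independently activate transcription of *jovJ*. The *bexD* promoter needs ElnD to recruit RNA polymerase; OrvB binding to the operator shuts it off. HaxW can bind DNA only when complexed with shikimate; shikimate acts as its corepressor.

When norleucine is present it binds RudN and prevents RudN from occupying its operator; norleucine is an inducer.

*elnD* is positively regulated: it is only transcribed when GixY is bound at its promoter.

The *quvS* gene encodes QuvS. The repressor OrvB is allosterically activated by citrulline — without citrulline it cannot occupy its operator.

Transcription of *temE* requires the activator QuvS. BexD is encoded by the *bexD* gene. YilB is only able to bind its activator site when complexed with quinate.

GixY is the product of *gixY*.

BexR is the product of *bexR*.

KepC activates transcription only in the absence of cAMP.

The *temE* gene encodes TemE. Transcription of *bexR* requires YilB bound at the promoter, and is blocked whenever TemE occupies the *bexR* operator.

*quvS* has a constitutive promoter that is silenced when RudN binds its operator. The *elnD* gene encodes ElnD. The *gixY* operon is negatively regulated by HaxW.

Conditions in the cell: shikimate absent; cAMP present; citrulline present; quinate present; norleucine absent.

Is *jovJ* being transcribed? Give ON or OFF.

ON

cAMP is present, so KepC is inactive.
Shikimate is absent, so HaxW is inactive.
With no repressor bound, *gixY* is transcribed.
So GixY is produced and active.
No repressor is bound and GixY is active, so *elnD* is transcribed.
So ElnD is produced and active.
Citrulline is present, so OrvB is active.
With repressor OrvB bound, *bexD* is not transcribed.
So BexD is not produced.
Quinate is present, so YilB is active.
Norleucine is absent, so RudN is active.
With repressor RudN bound, *quvS* is not transcribed.
So QuvS is not produced.
Required activator QuvS is absent, so *temE* is not transcribed.
So TemE is not produced.
No repressor is bound and YilB is active, so *bexR* is transcribed.
So BexR is produced and active.
Activator BexR is present, so *jovJ* is transcribed.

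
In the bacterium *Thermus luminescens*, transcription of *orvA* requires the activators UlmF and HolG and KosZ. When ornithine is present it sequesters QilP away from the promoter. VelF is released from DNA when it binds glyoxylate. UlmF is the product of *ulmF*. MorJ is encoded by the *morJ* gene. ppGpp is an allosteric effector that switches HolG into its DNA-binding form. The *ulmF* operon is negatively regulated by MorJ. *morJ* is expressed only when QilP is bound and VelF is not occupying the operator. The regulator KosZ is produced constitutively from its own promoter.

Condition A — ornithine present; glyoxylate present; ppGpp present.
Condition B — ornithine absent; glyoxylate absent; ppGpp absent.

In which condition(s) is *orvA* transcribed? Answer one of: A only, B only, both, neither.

Condition A:
Ornithine is present, so QilP is inactive.
Glyoxylate is present, so VelF is inactive.
Required activator QilP is absent, so *morJ* is not transcribed.
So MorJ is not produced.
With no repressor bound, *ulmF* is transcribed.
So UlmF is produced and active.
ppGpp is present, so HolG is active.
KosZ is produced constitutively and is active.
No repressor is bound and UlmF and HolG and KosZ are active, so *orvA* is transcribed.
→ *orvA* is ON in A.
Condition B:
Ornithine is absent, so QilP is active.
Glyoxylate is absent, so VelF is active.
With repressor VelF bound, *morJ* is not transcribed.
So MorJ is not produced.
With no repressor bound, *ulmF* is transcribed.
So UlmF is produced and active.
ppGpp is absent, so HolG is inactive.
KosZ is produced constitutively and is active.
Required activator HolG is absent, so *orvA* is not transcribed.
→ *orvA* is OFF in B.

A only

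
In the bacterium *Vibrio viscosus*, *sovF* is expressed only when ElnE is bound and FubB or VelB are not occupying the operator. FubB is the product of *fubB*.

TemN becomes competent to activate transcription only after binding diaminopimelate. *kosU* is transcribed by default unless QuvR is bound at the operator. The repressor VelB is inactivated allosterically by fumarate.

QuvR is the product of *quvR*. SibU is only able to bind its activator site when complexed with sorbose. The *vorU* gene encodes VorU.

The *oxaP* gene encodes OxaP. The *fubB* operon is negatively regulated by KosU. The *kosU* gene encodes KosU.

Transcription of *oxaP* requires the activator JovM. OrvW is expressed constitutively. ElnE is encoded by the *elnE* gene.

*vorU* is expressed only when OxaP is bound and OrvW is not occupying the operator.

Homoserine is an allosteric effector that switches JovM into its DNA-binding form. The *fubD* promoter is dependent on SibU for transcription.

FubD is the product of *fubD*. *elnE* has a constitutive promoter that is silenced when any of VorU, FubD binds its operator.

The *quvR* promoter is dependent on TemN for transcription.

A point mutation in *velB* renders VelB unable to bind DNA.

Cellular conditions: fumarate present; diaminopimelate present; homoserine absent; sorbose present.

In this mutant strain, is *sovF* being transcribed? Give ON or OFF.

OFF

Diaminopimelate is present, so TemN is active.
No repressor is bound and TemN is active, so *quvR* is transcribed.
So QuvR is produced and active.
With repressor QuvR bound, *kosU* is not transcribed.
So KosU is not produced.
With no repressor bound, *fubB* is transcribed.
So FubB is produced and active.
Homoserine is absent, so JovM is inactive.
Required activator JovM is absent, so *oxaP* is not transcribed.
So OxaP is not produced.
OrvW is produced constitutively and is active.
With repressor OrvW bound, *vorU* is not transcribed.
So VorU is not produced.
Sorbose is present, so SibU is active.
No repressor is bound and SibU is active, so *fubD* is transcribed.
So FubD is produced and active.
With repressor FubD bound, *elnE* is not transcribed.
So ElnE is not produced.
VelB is non-functional in this strain, so it has no effect.
With repressor FubB bound, *sovF* is not transcribed.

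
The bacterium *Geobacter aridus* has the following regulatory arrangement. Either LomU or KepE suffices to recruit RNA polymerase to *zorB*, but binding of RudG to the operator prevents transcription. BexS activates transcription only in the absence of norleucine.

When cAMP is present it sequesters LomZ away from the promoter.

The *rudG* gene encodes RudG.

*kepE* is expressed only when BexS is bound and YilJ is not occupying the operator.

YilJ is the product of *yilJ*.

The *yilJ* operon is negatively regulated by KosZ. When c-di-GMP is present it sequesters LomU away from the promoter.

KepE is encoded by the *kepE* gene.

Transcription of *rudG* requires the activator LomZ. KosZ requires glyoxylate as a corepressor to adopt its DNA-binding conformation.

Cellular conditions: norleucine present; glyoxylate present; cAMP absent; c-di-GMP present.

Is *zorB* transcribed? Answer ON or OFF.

c-di-GMP is present, so LomU is inactive.
Glyoxylate is present, so KosZ is active.
With repressor KosZ bound, *yilJ* is not transcribed.
So YilJ is not produced.
Norleucine is present, so BexS is inactive.
Required activator BexS is absent, so *kepE* is not transcribed.
So KepE is not produced.
cAMP is absent, so LomZ is active.
No repressor is bound and LomZ is active, so *rudG* is transcribed.
So RudG is produced and active.
With repressor RudG bound, *zorB* is not transcribed.

OFF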